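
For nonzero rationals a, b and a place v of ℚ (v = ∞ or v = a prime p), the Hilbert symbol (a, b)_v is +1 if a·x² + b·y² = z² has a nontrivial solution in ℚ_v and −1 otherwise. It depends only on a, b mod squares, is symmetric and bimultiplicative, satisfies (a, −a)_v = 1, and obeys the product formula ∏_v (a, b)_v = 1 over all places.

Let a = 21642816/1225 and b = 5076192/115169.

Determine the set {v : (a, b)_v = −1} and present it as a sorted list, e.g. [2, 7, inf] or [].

[]

Mod squares: a ≡ 2001, b ≡ 107502. Check v ∈ {∞, 2, 3, 5, 7, 11, 13, 19, 23, 29, 41, 53}.
v=41: a=41^0·(≡20), b=41^-1·(≡5) mod 41; (20|41)=+1, (5|41)=+1; (−1)^{0·-1·20}·(+1)^-1·(+1)^0 = +1.
v=23: a=23^1·(≡18), b=23^1·(≡11) mod 23; (18|23)=+1, (11|23)=-1; (−1)^{1·1·11}·(+1)^1·(-1)^1 = +1.
v=∞: 2001 > 0 and 107502 > 0  ⇒  (a,b)_∞ = +1.
v=29: a=29^1·(≡15), b=29^0·(≡9) mod 29; (15|29)=-1, (9|29)=+1; (−1)^{1·0·14}·(-1)^0·(+1)^1 = +1.
v=2: v_2(a)=6, v_2(b)=5; units ≡ 1, 7 (mod 8); ε·ε+αω+βω = 0·1+6·0+5·0 ≡ 0  ⇒  (a,b)_2 = +1.
v=53: a=53^0·(≡9), b=53^-2·(≡30) mod 53; (9|53)=+1, (30|53)=-1; (−1)^{0·-2·26}·(+1)^-2·(-1)^0 = +1.
v=13: a=13^2·(≡9), b=13^0·(≡2) mod 13; (9|13)=+1, (2|13)=-1; (−1)^{2·0·6}·(+1)^0·(-1)^2 = +1.
v=5: a=5^-2·(≡4), b=5^0·(≡3) mod 5; (4|5)=+1, (3|5)=-1; (−1)^{-2·0·2}·(+1)^0·(-1)^-2 = +1.
v=7: a=7^-2·(≡5), b=7^0·(≡6) mod 7; (5|7)=-1, (6|7)=-1; (−1)^{-2·0·3}·(-1)^0·(-1)^-2 = +1.
v=19: a=19^0·(≡16), b=19^1·(≡18) mod 19; (16|19)=+1, (18|19)=-1; (−1)^{0·1·9}·(+1)^1·(-1)^0 = +1.
v=11: a=11^0·(≡2), b=11^2·(≡2) mod 11; (2|11)=-1, (2|11)=-1; (−1)^{0·2·5}·(-1)^2·(-1)^0 = +1.
v=3: a=3^1·(≡1), b=3^1·(≡2) mod 3; (1|3)=+1, (2|3)=-1; (−1)^{1·1·1}·(+1)^1·(-1)^1 = +1.
Ram(a, b) = ∅: the form 2001·x² + 107502·y² − z² is isotropic over every ℚ_v, so by Hasse–Minkowski it is isotropic over ℚ.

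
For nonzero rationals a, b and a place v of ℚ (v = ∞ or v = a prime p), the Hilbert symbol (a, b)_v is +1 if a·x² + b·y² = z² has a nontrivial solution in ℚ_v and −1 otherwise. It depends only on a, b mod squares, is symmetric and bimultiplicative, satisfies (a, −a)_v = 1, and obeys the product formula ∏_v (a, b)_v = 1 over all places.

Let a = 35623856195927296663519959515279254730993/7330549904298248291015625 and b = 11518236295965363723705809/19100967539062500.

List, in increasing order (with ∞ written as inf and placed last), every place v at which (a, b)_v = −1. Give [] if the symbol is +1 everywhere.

[17, 37]

Mod squares: a ≡ 17, b ≡ 1961. Check v ∈ {∞, 2, 3, 5, 7, 13, 17, 19, 23, 31, 37, 41, 53}.
v=2: v_2(a)=0, v_2(b)=-2; units ≡ 1, 1 (mod 8); ε·ε+αω+βω = 0·0+0·0+-2·0 ≡ 0  ⇒  (a,b)_2 = +1.
v=17: a=17^7·(≡16), b=17^4·(≡11) mod 17; (16|17)=+1, (11|17)=-1; (−1)^{7·4·8}·(+1)^4·(-1)^7 = -1.
v=53: a=53^2·(≡46), b=53^1·(≡46) mod 53; (46|53)=+1, (46|53)=+1; (−1)^{2·1·26}·(+1)^1·(+1)^2 = +1.
v=23: a=23^4·(≡14), b=23^2·(≡9) mod 23; (14|23)=-1, (9|23)=+1; (−1)^{4·2·11}·(-1)^2·(+1)^4 = +1.
v=∞: 17 > 0 and 1961 > 0  ⇒  (a,b)_∞ = +1.
v=3: a=3^-6·(≡2), b=3^-10·(≡2) mod 3; (2|3)=-1, (2|3)=-1; (−1)^{-6·-10·1}·(-1)^-10·(-1)^-6 = +1.
v=37: a=37^2·(≡35), b=37^1·(≡3) mod 37; (35|37)=-1, (3|37)=+1; (−1)^{2·1·18}·(-1)^1·(+1)^2 = -1.
v=19: a=19^8·(≡16), b=19^6·(≡1) mod 19; (16|19)=+1, (1|19)=+1; (−1)^{8·6·9}·(+1)^6·(+1)^8 = +1.
v=7: a=7^-4·(≡6), b=7^-2·(≡4) mod 7; (6|7)=-1, (4|7)=+1; (−1)^{-4·-2·3}·(-1)^-2·(+1)^-4 = +1.
v=13: a=13^-4·(≡3), b=13^-2·(≡7) mod 13; (3|13)=+1, (7|13)=-1; (−1)^{-4·-2·6}·(+1)^-2·(-1)^-4 = +1.
v=5: a=5^-16·(≡2), b=5^-10·(≡4) mod 5; (2|5)=-1, (4|5)=+1; (−1)^{-16·-10·2}·(-1)^-10·(+1)^-16 = +1.
v=41: a=41^6·(≡12), b=41^4·(≡38) mod 41; (12|41)=-1, (38|41)=-1; (−1)^{6·4·20}·(-1)^4·(-1)^6 = +1.
v=31: a=31^-2·(≡6), b=31^0·(≡4) mod 31; (6|31)=-1, (4|31)=+1; (−1)^{-2·0·15}·(-1)^0·(+1)^-2 = +1.
(17, 1961 / ℚ) ramifies at {17, 37}: a division algebra.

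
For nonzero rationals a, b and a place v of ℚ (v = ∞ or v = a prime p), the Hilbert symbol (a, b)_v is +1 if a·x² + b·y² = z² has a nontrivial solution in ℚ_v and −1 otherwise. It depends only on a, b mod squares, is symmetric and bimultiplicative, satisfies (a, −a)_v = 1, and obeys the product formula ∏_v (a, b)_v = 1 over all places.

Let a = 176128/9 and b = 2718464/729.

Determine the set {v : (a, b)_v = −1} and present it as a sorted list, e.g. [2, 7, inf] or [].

Mod squares: a ≡ 43, b ≡ 10619. Check v ∈ {∞, 2, 3, 7, 37, 41, 43}.
v=2: v_2(a)=12, v_2(b)=8; units ≡ 3, 3 (mod 8); ε·ε+αω+βω = 1·1+12·1+8·1 ≡ 1  ⇒  (a,b)_2 = -1.
v=7: a=7^0·(≡4), b=7^1·(≡6) mod 7; (4|7)=+1, (6|7)=-1; (−1)^{0·1·3}·(+1)^1·(-1)^0 = +1.
v=41: a=41^0·(≡31), b=41^1·(≡22) mod 41; (31|41)=+1, (22|41)=-1; (−1)^{0·1·20}·(+1)^1·(-1)^0 = +1.
v=37: a=37^0·(≡5), b=37^1·(≡11) mod 37; (5|37)=-1, (11|37)=+1; (−1)^{0·1·18}·(-1)^1·(+1)^0 = -1.
v=43: a=43^1·(≡6), b=43^0·(≡41) mod 43; (6|43)=+1, (41|43)=+1; (−1)^{1·0·21}·(+1)^0·(+1)^1 = +1.
v=∞: 43 > 0 and 10619 > 0  ⇒  (a,b)_∞ = +1.
v=3: a=3^-2·(≡1), b=3^-6·(≡2) mod 3; (1|3)=+1, (2|3)=-1; (−1)^{-2·-6·1}·(+1)^-6·(-1)^-2 = +1.
|Ram(43, 10619)| = 2, even; anisotropic at {2, 37}.

[2, 37]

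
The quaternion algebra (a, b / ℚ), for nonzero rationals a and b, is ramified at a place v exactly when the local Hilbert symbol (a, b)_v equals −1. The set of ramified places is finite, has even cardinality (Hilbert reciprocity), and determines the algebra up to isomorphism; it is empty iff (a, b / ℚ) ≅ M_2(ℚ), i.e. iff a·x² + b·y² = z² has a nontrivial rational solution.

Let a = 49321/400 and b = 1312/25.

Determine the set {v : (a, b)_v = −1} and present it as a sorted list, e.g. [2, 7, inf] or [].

Mod squares: a ≡ 49321, b ≡ 82. Check v ∈ {∞, 2, 5, 31, 37, 41, 43}.
v=∞: 49321 > 0 and 82 > 0  ⇒  (a,b)_∞ = +1.
v=31: a=31^1·(≡7), b=31^0·(≡19) mod 31; (7|31)=+1, (19|31)=+1; (−1)^{1·0·15}·(+1)^0·(+1)^1 = +1.
v=2: v_2(a)=-4, v_2(b)=5; units ≡ 1, 1 (mod 8); ε·ε+αω+βω = 0·0+-4·0+5·0 ≡ 0  ⇒  (a,b)_2 = +1.
v=41: a=41^0·(≡33), b=41^1·(≡39) mod 41; (33|41)=+1, (39|41)=+1; (−1)^{0·1·20}·(+1)^1·(+1)^0 = +1.
v=43: a=43^1·(≡32), b=43^0·(≡37) mod 43; (32|43)=-1, (37|43)=-1; (−1)^{1·0·21}·(-1)^0·(-1)^1 = -1.
v=5: a=5^-2·(≡1), b=5^-2·(≡2) mod 5; (1|5)=+1, (2|5)=-1; (−1)^{-2·-2·2}·(+1)^-2·(-1)^-2 = +1.
v=37: a=37^1·(≡21), b=37^0·(≡14) mod 37; (21|37)=+1, (14|37)=-1; (−1)^{1·0·18}·(+1)^0·(-1)^1 = -1.
Ram(49321, 82) = {37, 43}; no ℚ_37-point on the conic.

[37, 43]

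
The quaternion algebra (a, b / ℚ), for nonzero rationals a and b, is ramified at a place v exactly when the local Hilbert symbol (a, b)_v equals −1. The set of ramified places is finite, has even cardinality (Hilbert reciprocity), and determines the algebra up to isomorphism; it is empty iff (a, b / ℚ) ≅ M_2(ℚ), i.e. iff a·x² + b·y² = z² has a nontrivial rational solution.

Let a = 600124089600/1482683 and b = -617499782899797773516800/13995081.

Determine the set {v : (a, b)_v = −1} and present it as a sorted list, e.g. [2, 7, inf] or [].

[2, 7, 31, 41]

Mod squares: a ≡ 1038407, b ≡ -217. Check v ∈ {∞, 2, 3, 5, 7, 19, 29, 31, 41, 43}.
v=43: a=43^-1·(≡28), b=43^-2·(≡21) mod 43; (28|43)=-1, (21|43)=+1; (−1)^{-1·-2·21}·(-1)^-2·(+1)^-1 = +1.
v=3: a=3^2·(≡2), b=3^-2·(≡2) mod 3; (2|3)=-1, (2|3)=-1; (−1)^{2·-2·1}·(-1)^-2·(-1)^2 = +1.
v=5: a=5^2·(≡3), b=5^2·(≡3) mod 5; (3|5)=-1, (3|5)=-1; (−1)^{2·2·2}·(-1)^2·(-1)^2 = +1.
v=∞: 1038407 > 0 and -217 < 0  ⇒  (a,b)_∞ = +1.
v=7: a=7^2·(≡5), b=7^5·(≡1) mod 7; (5|7)=-1, (1|7)=+1; (−1)^{2·5·3}·(-1)^5·(+1)^2 = -1.
v=41: a=41^-1·(≡3), b=41^0·(≡35) mod 41; (3|41)=-1, (35|41)=-1; (−1)^{-1·0·20}·(-1)^0·(-1)^-1 = -1.
v=19: a=19^3·(≡11), b=19^6·(≡9) mod 19; (11|19)=+1, (9|19)=+1; (−1)^{3·6·9}·(+1)^6·(+1)^3 = +1.
v=31: a=31^1·(≡13), b=31^3·(≡13) mod 31; (13|31)=-1, (13|31)=-1; (−1)^{1·3·15}·(-1)^3·(-1)^1 = -1.
v=2: v_2(a)=8, v_2(b)=20; units ≡ 7, 7 (mod 8); ε·ε+αω+βω = 1·1+8·0+20·0 ≡ 1  ⇒  (a,b)_2 = -1.
v=29: a=29^-2·(≡9), b=29^-2·(≡26) mod 29; (9|29)=+1, (26|29)=-1; (−1)^{-2·-2·14}·(+1)^-2·(-1)^-2 = +1.
Ram(1038407, -217) = {2, 7, 31, 41}; no ℚ_2-point on the conic.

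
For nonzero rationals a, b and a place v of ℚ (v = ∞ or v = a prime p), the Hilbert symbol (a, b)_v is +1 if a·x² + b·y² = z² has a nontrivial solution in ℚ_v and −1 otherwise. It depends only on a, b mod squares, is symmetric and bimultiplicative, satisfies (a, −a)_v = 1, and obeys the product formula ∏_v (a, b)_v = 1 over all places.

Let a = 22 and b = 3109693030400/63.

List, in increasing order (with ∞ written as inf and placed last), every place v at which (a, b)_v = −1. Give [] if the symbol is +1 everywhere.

[23, 31]

(a, b) ≡ (22, 109802) mod (ℚ^×)²; places V = {2, 3, 5, 7, 11, 23, 31, ∞}.
(a,b)_5: α=0, u≡2; β=2, v≡2 (mod 5); (2|5)=-1, (2|5)=-1; sign (−1)^0·-1^2·-1^0 = +1.
(a,b)_3: α=0, u≡1; β=-2, v≡2 (mod 3); (1|3)=+1, (2|3)=-1; sign (−1)^0·+1^-2·-1^0 = +1.
(a,b)_2: α=1, β=17; u≡3, v≡5 (mod 8); ε(u)ε(v)=1·0, αω(v)=1·1, βω(u)=17·1; sum ≡ 0  ⇒  +1.
(a,b)_11: α=1, u≡2; β=3, v≡3 (mod 11); (2|11)=-1, (3|11)=+1; sign (−1)^1·-1^3·+1^1 = +1.
(a,b)_23: α=0, u≡22; β=1, v≡6 (mod 23); (22|23)=-1, (6|23)=+1; sign (−1)^0·-1^1·+1^0 = -1.
(a,b)_7: α=0, u≡1; β=-1, v≡6 (mod 7); (1|7)=+1, (6|7)=-1; sign (−1)^0·+1^-1·-1^0 = +1.
(a,b)_31: α=0, u≡22; β=1, v≡19 (mod 31); (22|31)=-1, (19|31)=+1; sign (−1)^0·-1^1·+1^0 = -1.
(a,b)_∞: sgn(22)=+, sgn(109802)=+, so +1.
Ram(22, 109802) = {23, 31}; no ℚ_23-point on the conic.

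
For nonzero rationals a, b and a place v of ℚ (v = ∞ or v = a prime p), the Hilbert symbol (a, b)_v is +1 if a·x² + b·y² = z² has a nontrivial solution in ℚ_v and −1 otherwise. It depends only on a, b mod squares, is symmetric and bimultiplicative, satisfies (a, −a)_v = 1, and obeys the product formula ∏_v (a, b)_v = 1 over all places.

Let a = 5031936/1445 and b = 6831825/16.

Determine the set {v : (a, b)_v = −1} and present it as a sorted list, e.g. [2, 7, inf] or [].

Mod squares: a ≡ 2730, b ≡ 33. Check v ∈ {∞, 2, 3, 5, 7, 11, 13, 17}.
v=11: a=11^0·(≡2), b=11^1·(≡3) mod 11; (2|11)=-1, (3|11)=+1; (−1)^{0·1·5}·(-1)^1·(+1)^0 = -1.
v=13: a=13^1·(≡5), b=13^2·(≡7) mod 13; (5|13)=-1, (7|13)=-1; (−1)^{1·2·6}·(-1)^2·(-1)^1 = -1.
v=5: a=5^-1·(≡4), b=5^2·(≡3) mod 5; (4|5)=+1, (3|5)=-1; (−1)^{-1·2·2}·(+1)^2·(-1)^-1 = -1.
v=∞: 2730 > 0 and 33 > 0  ⇒  (a,b)_∞ = +1.
v=2: v_2(a)=11, v_2(b)=-4; units ≡ 5, 1 (mod 8); ε·ε+αω+βω = 0·0+11·0+-4·1 ≡ 0  ⇒  (a,b)_2 = +1.
v=3: a=3^3·(≡1), b=3^1·(≡2) mod 3; (1|3)=+1, (2|3)=-1; (−1)^{3·1·1}·(+1)^1·(-1)^3 = +1.
v=7: a=7^1·(≡6), b=7^2·(≡3) mod 7; (6|7)=-1, (3|7)=-1; (−1)^{1·2·3}·(-1)^2·(-1)^1 = -1.
v=17: a=17^-2·(≡11), b=17^0·(≡16) mod 17; (11|17)=-1, (16|17)=+1; (−1)^{-2·0·8}·(-1)^0·(+1)^-2 = +1.
|Ram(2730, 33)| = 4, even; anisotropic at {5, 7, 11, 13}.

[5, 7, 11, 13]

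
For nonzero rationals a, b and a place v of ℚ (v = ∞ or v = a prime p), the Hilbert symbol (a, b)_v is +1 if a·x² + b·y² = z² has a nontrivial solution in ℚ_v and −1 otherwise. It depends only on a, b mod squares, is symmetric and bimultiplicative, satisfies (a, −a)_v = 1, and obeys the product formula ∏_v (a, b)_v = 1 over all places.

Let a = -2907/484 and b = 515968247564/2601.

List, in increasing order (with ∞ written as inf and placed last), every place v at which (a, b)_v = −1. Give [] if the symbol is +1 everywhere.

[11, 23]

Mod squares: a ≡ -323, b ≡ 7292219. Check v ∈ {∞, 2, 3, 7, 11, 17, 19, 23, 37, 41}.
v=∞: -323 < 0 and 7292219 > 0  ⇒  (a,b)_∞ = +1.
v=2: v_2(a)=-2, v_2(b)=2; units ≡ 5, 3 (mod 8); ε·ε+αω+βω = 0·1+-2·1+2·1 ≡ 0  ⇒  (a,b)_2 = +1.
v=11: a=11^-2·(≡2), b=11^1·(≡9) mod 11; (2|11)=-1, (9|11)=+1; (−1)^{-2·1·5}·(-1)^1·(+1)^-2 = -1.
v=23: a=23^0·(≡14), b=23^1·(≡15) mod 23; (14|23)=-1, (15|23)=-1; (−1)^{0·1·11}·(-1)^1·(-1)^0 = -1.
v=3: a=3^2·(≡1), b=3^-2·(≡2) mod 3; (1|3)=+1, (2|3)=-1; (−1)^{2·-2·1}·(+1)^-2·(-1)^2 = +1.
v=41: a=41^0·(≡20), b=41^1·(≡4) mod 41; (20|41)=+1, (4|41)=+1; (−1)^{0·1·20}·(+1)^1·(+1)^0 = +1.
v=17: a=17^1·(≡2), b=17^-2·(≡4) mod 17; (2|17)=+1, (4|17)=+1; (−1)^{1·-2·8}·(+1)^-2·(+1)^1 = +1.
v=19: a=19^1·(≡2), b=19^3·(≡16) mod 19; (2|19)=-1, (16|19)=+1; (−1)^{1·3·9}·(-1)^3·(+1)^1 = +1.
v=37: a=37^0·(≡30), b=37^1·(≡34) mod 37; (30|37)=+1, (34|37)=+1; (−1)^{0·1·18}·(+1)^1·(+1)^0 = +1.
v=7: a=7^0·(≡5), b=7^2·(≡2) mod 7; (5|7)=-1, (2|7)=+1; (−1)^{0·2·3}·(-1)^2·(+1)^0 = +1.
(-323, 7292219 / ℚ) ramifies at {11, 23}: a division algebra.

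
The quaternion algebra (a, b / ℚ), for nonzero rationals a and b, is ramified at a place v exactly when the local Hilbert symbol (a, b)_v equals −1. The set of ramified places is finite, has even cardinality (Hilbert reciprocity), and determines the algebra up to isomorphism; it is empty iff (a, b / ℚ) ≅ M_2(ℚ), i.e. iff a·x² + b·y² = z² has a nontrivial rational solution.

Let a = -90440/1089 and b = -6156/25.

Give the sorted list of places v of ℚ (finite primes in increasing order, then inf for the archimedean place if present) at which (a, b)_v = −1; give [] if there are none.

(a, b) ≡ (-22610, -19) mod (ℚ^×)²; places V = {2, 3, 5, 7, 11, 17, 19, ∞}.
(a,b)_5: α=1, u≡3; β=-2, v≡4 (mod 5); (3|5)=-1, (4|5)=+1; sign (−1)^0·-1^-2·+1^1 = +1.
(a,b)_17: α=1, u≡1; β=0, v≡4 (mod 17); (1|17)=+1, (4|17)=+1; sign (−1)^0·+1^0·+1^1 = +1.
(a,b)_7: α=1, u≡4; β=0, v≡1 (mod 7); (4|7)=+1, (1|7)=+1; sign (−1)^0·+1^0·+1^1 = +1.
(a,b)_11: α=-2, u≡10; β=0, v≡5 (mod 11); (10|11)=-1, (5|11)=+1; sign (−1)^0·-1^0·+1^-2 = +1.
(a,b)_2: α=3, β=2; u≡7, v≡5 (mod 8); ε(u)ε(v)=1·0, αω(v)=3·1, βω(u)=2·0; sum ≡ 1  ⇒  -1.
(a,b)_∞: sgn(-22610)=−, sgn(-19)=−, so -1.
(a,b)_3: α=-2, u≡1; β=4, v≡2 (mod 3); (1|3)=+1, (2|3)=-1; sign (−1)^0·+1^4·-1^-2 = +1.
(a,b)_19: α=1, u≡11; β=1, v≡3 (mod 19); (11|19)=+1, (3|19)=-1; sign (−1)^1·+1^1·-1^1 = +1.
|Ram(-22610, -19)| = 2, even; anisotropic at {2, ∞}.

[2, inf]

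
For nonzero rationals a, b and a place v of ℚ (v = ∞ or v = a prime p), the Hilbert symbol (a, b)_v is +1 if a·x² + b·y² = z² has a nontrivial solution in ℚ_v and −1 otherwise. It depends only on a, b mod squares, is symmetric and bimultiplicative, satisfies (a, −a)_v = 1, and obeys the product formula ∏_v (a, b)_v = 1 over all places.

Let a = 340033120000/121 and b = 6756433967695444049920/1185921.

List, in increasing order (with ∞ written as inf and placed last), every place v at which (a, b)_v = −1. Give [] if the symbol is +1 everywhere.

Mod squares: a ≡ 7, b ≡ 93670. Check v ∈ {∞, 2, 3, 5, 7, 11, 17, 19, 29}.
v=7: a=7^1·(≡2), b=7^2·(≡5) mod 7; (2|7)=+1, (5|7)=-1; (−1)^{1·2·3}·(+1)^2·(-1)^1 = -1.
v=2: v_2(a)=8, v_2(b)=25; units ≡ 7, 3 (mod 8); ε·ε+αω+βω = 1·1+8·1+25·0 ≡ 1  ⇒  (a,b)_2 = -1.
v=∞: 7 > 0 and 93670 > 0  ⇒  (a,b)_∞ = +1.
v=29: a=29^2·(≡23), b=29^3·(≡14) mod 29; (23|29)=+1, (14|29)=-1; (−1)^{2·3·14}·(+1)^3·(-1)^2 = +1.
v=17: a=17^0·(≡11), b=17^3·(≡8) mod 17; (11|17)=-1, (8|17)=+1; (−1)^{0·3·8}·(-1)^3·(+1)^0 = -1.
v=3: a=3^0·(≡1), b=3^-4·(≡1) mod 3; (1|3)=+1, (1|3)=+1; (−1)^{0·-4·1}·(+1)^-4·(+1)^0 = +1.
v=19: a=19^2·(≡5), b=19^3·(≡5) mod 19; (5|19)=+1, (5|19)=+1; (−1)^{2·3·9}·(+1)^3·(+1)^2 = +1.
v=5: a=5^4·(≡2), b=5^1·(≡4) mod 5; (2|5)=-1, (4|5)=+1; (−1)^{4·1·2}·(-1)^1·(+1)^4 = -1.
v=11: a=11^-2·(≡2), b=11^-4·(≡3) mod 11; (2|11)=-1, (3|11)=+1; (−1)^{-2·-4·5}·(-1)^-4·(+1)^-2 = +1.
Ram(7, 93670) = {2, 5, 7, 17}; no ℚ_2-point on the conic.

[2, 5, 7, 17]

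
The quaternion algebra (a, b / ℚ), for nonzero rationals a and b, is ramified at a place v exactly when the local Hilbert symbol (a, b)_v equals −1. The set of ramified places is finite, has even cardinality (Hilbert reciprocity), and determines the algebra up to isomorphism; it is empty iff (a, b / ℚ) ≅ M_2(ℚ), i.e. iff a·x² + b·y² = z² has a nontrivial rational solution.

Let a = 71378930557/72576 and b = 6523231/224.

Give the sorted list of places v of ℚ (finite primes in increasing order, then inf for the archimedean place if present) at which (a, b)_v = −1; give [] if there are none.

[2, 7, 11, 17]

Mod squares: a ≡ 81158, b ≡ 4466. Check v ∈ {∞, 2, 3, 7, 11, 13, 17, 29, 31}.
v=∞: 81158 > 0 and 4466 > 0  ⇒  (a,b)_∞ = +1.
v=29: a=29^2·(≡20), b=29^1·(≡9) mod 29; (20|29)=+1, (9|29)=+1; (−1)^{2·1·14}·(+1)^1·(+1)^2 = +1.
v=17: a=17^1·(≡5), b=17^0·(≡14) mod 17; (5|17)=-1, (14|17)=-1; (−1)^{1·0·8}·(-1)^0·(-1)^1 = -1.
v=2: v_2(a)=-7, v_2(b)=-5; units ≡ 3, 1 (mod 8); ε·ε+αω+βω = 1·0+-7·0+-5·1 ≡ 1  ⇒  (a,b)_2 = -1.
v=11: a=11^5·(≡8), b=11^3·(≡7) mod 11; (8|11)=-1, (7|11)=-1; (−1)^{5·3·5}·(-1)^3·(-1)^5 = -1.
v=7: a=7^-1·(≡4), b=7^-1·(≡2) mod 7; (4|7)=+1, (2|7)=+1; (−1)^{-1·-1·3}·(+1)^-1·(+1)^-1 = -1.
v=13: a=13^0·(≡9), b=13^2·(≡5) mod 13; (9|13)=+1, (5|13)=-1; (−1)^{0·2·6}·(+1)^2·(-1)^0 = +1.
v=31: a=31^1·(≡1), b=31^0·(≡8) mod 31; (1|31)=+1, (8|31)=+1; (−1)^{1·0·15}·(+1)^0·(+1)^1 = +1.
v=3: a=3^-4·(≡2), b=3^0·(≡2) mod 3; (2|3)=-1, (2|3)=-1; (−1)^{-4·0·1}·(-1)^0·(-1)^-4 = +1.
|Ram(81158, 4466)| = 4, even; anisotropic at {2, 7, 11, 17}.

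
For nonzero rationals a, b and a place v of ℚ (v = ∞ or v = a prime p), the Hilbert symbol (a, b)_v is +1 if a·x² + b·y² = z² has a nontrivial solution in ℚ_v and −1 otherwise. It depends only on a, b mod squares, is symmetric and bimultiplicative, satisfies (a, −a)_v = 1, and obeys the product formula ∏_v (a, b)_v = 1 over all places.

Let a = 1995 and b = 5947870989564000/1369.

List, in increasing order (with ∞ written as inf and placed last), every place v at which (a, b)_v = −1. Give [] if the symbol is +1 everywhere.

[5, 7]

(a, b) ≡ (1995, 3990) mod (ℚ^×)²; places V = {2, 3, 5, 7, 17, 19, 37, ∞}.
(a,b)_37: α=0, u≡34; β=-2, v≡8 (mod 37); (34|37)=+1, (8|37)=-1; sign (−1)^0·+1^-2·-1^0 = +1.
(a,b)_7: α=1, u≡5; β=3, v≡6 (mod 7); (5|7)=-1, (6|7)=-1; sign (−1)^1·-1^3·-1^1 = -1.
(a,b)_17: α=0, u≡6; β=2, v≡5 (mod 17); (6|17)=-1, (5|17)=-1; sign (−1)^0·-1^2·-1^0 = +1.
(a,b)_3: α=1, u≡2; β=7, v≡1 (mod 3); (2|3)=-1, (1|3)=+1; sign (−1)^1·-1^7·+1^1 = +1.
(a,b)_2: α=0, β=5; u≡3, v≡3 (mod 8); ε(u)ε(v)=1·1, αω(v)=0·1, βω(u)=5·1; sum ≡ 0  ⇒  +1.
(a,b)_∞: sgn(1995)=+, sgn(3990)=+, so +1.
(a,b)_5: α=1, u≡4; β=3, v≡3 (mod 5); (4|5)=+1, (3|5)=-1; sign (−1)^0·+1^3·-1^1 = -1.
(a,b)_19: α=1, u≡10; β=3, v≡4 (mod 19); (10|19)=-1, (4|19)=+1; sign (−1)^1·-1^3·+1^1 = +1.
(1995, 3990 / ℚ) ramifies at {5, 7}: a division algebra.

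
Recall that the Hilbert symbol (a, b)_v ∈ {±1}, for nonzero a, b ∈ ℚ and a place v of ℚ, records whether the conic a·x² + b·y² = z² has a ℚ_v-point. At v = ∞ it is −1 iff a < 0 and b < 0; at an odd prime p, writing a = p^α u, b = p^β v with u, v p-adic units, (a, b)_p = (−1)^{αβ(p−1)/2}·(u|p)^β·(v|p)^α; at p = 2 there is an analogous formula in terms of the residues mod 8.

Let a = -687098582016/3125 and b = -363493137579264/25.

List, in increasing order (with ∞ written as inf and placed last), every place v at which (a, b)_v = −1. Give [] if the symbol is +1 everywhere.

Mod squares: a ≡ -21945, b ≡ -69. Check v ∈ {∞, 2, 3, 5, 7, 11, 17, 19, 23}.
v=11: a=11^1·(≡2), b=11^2·(≡2) mod 11; (2|11)=-1, (2|11)=-1; (−1)^{1·2·5}·(-1)^2·(-1)^1 = -1.
v=3: a=3^1·(≡2), b=3^9·(≡1) mod 3; (2|3)=-1, (1|3)=+1; (−1)^{1·9·1}·(-1)^9·(+1)^1 = +1.
v=19: a=19^1·(≡11), b=19^0·(≡1) mod 19; (11|19)=+1, (1|19)=+1; (−1)^{1·0·9}·(+1)^0·(+1)^1 = +1.
v=23: a=23^2·(≡22), b=23^3·(≡20) mod 23; (22|23)=-1, (20|23)=-1; (−1)^{2·3·11}·(-1)^3·(-1)^2 = -1.
v=2: v_2(a)=10, v_2(b)=8; units ≡ 7, 3 (mod 8); ε·ε+αω+βω = 1·1+10·1+8·0 ≡ 1  ⇒  (a,b)_2 = -1.
v=7: a=7^1·(≡2), b=7^2·(≡2) mod 7; (2|7)=+1, (2|7)=+1; (−1)^{1·2·3}·(+1)^2·(+1)^1 = +1.
v=∞: -21945 < 0 and -69 < 0  ⇒  (a,b)_∞ = -1.
v=17: a=17^2·(≡8), b=17^0·(≡16) mod 17; (8|17)=+1, (16|17)=+1; (−1)^{2·0·8}·(+1)^0·(+1)^2 = +1.
v=5: a=5^-5·(≡4), b=5^-2·(≡1) mod 5; (4|5)=+1, (1|5)=+1; (−1)^{-5·-2·2}·(+1)^-2·(+1)^-5 = +1.
Ram(-21945, -69) = {2, 11, 23, ∞}; no ℚ_2-point on the conic.

[2, 11, 23, inf]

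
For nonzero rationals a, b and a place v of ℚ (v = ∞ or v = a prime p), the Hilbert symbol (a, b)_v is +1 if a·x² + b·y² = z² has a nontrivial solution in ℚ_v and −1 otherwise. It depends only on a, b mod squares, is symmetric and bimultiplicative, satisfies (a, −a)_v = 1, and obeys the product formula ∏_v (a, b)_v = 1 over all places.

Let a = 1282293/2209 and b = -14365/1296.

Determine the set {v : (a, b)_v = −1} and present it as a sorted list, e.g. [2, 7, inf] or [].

(a, b) ≡ (493, -85) mod (ℚ^×)²; places V = {2, 3, 5, 13, 17, 29, 47, ∞}.
(a,b)_2: α=0, β=-4; u≡5, v≡3 (mod 8); ε(u)ε(v)=0·1, αω(v)=0·1, βω(u)=-4·1; sum ≡ 0  ⇒  +1.
(a,b)_∞: sgn(493)=+, sgn(-85)=−, so +1.
(a,b)_29: α=1, u≡10; β=0, v≡14 (mod 29); (10|29)=-1, (14|29)=-1; sign (−1)^0·-1^0·-1^1 = -1.
(a,b)_17: α=3, u≡11; β=1, v≡14 (mod 17); (11|17)=-1, (14|17)=-1; sign (−1)^0·-1^1·-1^3 = +1.
(a,b)_5: α=0, u≡2; β=1, v≡2 (mod 5); (2|5)=-1, (2|5)=-1; sign (−1)^0·-1^1·-1^0 = -1.
(a,b)_13: α=0, u≡1; β=2, v≡5 (mod 13); (1|13)=+1, (5|13)=-1; sign (−1)^0·+1^2·-1^0 = +1.
(a,b)_47: α=-2, u≡39; β=0, v≡25 (mod 47); (39|47)=-1, (25|47)=+1; sign (−1)^0·-1^0·+1^-2 = +1.
(a,b)_3: α=2, u≡1; β=-4, v≡2 (mod 3); (1|3)=+1, (2|3)=-1; sign (−1)^0·+1^-4·-1^2 = +1.
|Ram(493, -85)| = 2, even; anisotropic at {5, 29}.

[5, 29]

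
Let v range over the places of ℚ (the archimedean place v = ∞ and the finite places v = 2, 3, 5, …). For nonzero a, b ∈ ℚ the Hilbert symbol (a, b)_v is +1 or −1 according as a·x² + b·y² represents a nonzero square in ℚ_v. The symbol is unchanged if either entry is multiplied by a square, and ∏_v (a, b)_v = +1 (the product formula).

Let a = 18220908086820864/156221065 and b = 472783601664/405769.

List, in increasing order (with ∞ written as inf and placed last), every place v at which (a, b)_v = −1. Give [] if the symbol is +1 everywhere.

Mod squares: a ≡ 9758210, b ≡ 6061. Check v ∈ {∞, 2, 3, 5, 7, 11, 13, 19, 23, 29}.
v=5: a=5^-1·(≡3), b=5^0·(≡1) mod 5; (3|5)=-1, (1|5)=+1; (−1)^{-1·0·2}·(-1)^0·(+1)^-1 = +1.
v=3: a=3^4·(≡2), b=3^2·(≡1) mod 3; (2|3)=-1, (1|3)=+1; (−1)^{4·2·1}·(-1)^2·(+1)^4 = +1.
v=2: v_2(a)=25, v_2(b)=14; units ≡ 1, 5 (mod 8); ε·ε+αω+βω = 0·0+25·1+14·0 ≡ 1  ⇒  (a,b)_2 = -1.
v=∞: 9758210 > 0 and 6061 > 0  ⇒  (a,b)_∞ = +1.
v=23: a=23^3·(≡13), b=23^2·(≡12) mod 23; (13|23)=+1, (12|23)=+1; (−1)^{3·2·11}·(+1)^2·(+1)^3 = +1.
v=7: a=7^-5·(≡2), b=7^-4·(≡3) mod 7; (2|7)=+1, (3|7)=-1; (−1)^{-5·-4·3}·(+1)^-4·(-1)^-5 = -1.
v=29: a=29^1·(≡15), b=29^1·(≡28) mod 29; (15|29)=-1, (28|29)=+1; (−1)^{1·1·14}·(-1)^1·(+1)^1 = -1.
v=13: a=13^-2·(≡5), b=13^-2·(≡4) mod 13; (5|13)=-1, (4|13)=+1; (−1)^{-2·-2·6}·(-1)^-2·(+1)^-2 = +1.
v=11: a=11^-1·(≡9), b=11^1·(≡1) mod 11; (9|11)=+1, (1|11)=+1; (−1)^{-1·1·5}·(+1)^1·(+1)^-1 = -1.
v=19: a=19^1·(≡6), b=19^1·(≡8) mod 19; (6|19)=+1, (8|19)=-1; (−1)^{1·1·9}·(+1)^1·(-1)^1 = +1.
(9758210, 6061 / ℚ) ramifies at {2, 7, 11, 29}: a division algebra.

[2, 7, 11, 29]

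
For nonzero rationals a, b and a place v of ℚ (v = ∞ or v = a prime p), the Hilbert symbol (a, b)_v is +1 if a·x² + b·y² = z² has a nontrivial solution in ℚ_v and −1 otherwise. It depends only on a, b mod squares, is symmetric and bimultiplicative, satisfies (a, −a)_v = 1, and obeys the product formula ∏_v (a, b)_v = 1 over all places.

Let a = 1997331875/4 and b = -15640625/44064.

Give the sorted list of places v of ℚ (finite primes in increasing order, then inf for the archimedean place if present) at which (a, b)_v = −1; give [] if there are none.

[13, 17]

(a, b) ≡ (11, -34034) mod (ℚ^×)²; places V = {2, 3, 5, 7, 11, 13, 17, ∞}.
(a,b)_2: α=-2, β=-5; u≡3, v≡7 (mod 8); ε(u)ε(v)=1·1, αω(v)=-2·0, βω(u)=-5·1; sum ≡ 0  ⇒  +1.
(a,b)_7: α=4, u≡4; β=1, v≡3 (mod 7); (4|7)=+1, (3|7)=-1; sign (−1)^0·+1^1·-1^4 = +1.
(a,b)_13: α=0, u≡8; β=1, v≡11 (mod 13); (8|13)=-1, (11|13)=-1; sign (−1)^0·-1^1·-1^0 = -1.
(a,b)_5: α=4, u≡4; β=6, v≡1 (mod 5); (4|5)=+1, (1|5)=+1; sign (−1)^0·+1^6·+1^4 = +1.
(a,b)_17: α=0, u≡14; β=-1, v≡9 (mod 17); (14|17)=-1, (9|17)=+1; sign (−1)^0·-1^-1·+1^0 = -1.
(a,b)_∞: sgn(11)=+, sgn(-34034)=−, so +1.
(a,b)_3: α=0, u≡2; β=-4, v≡1 (mod 3); (2|3)=-1, (1|3)=+1; sign (−1)^0·-1^-4·+1^0 = +1.
(a,b)_11: α=3, u≡4; β=1, v≡2 (mod 11); (4|11)=+1, (2|11)=-1; sign (−1)^1·+1^1·-1^3 = +1.
|Ram(11, -34034)| = 2, even; anisotropic at {13, 17}.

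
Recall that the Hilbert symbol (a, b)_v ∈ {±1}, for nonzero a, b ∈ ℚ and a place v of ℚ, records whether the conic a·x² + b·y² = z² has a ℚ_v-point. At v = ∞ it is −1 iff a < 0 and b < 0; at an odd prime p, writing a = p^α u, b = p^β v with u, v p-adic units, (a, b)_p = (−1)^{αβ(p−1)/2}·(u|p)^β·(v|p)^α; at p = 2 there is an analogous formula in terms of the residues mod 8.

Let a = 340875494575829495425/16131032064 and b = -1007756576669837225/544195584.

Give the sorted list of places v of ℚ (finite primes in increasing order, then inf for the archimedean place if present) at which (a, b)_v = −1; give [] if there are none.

[11, 37]

Mod squares: a ≡ 224257, b ≡ -209. Check v ∈ {∞, 2, 3, 5, 7, 11, 13, 19, 29, 37, 43}.
v=43: a=43^2·(≡20), b=43^4·(≡38) mod 43; (20|43)=-1, (38|43)=+1; (−1)^{2·4·21}·(-1)^4·(+1)^2 = +1.
v=3: a=3^-8·(≡1), b=3^-12·(≡1) mod 3; (1|3)=+1, (1|3)=+1; (−1)^{-8·-12·1}·(+1)^-12·(+1)^-8 = +1.
v=7: a=7^-4·(≡6), b=7^2·(≡1) mod 7; (6|7)=-1, (1|7)=+1; (−1)^{-4·2·3}·(-1)^2·(+1)^-4 = +1.
v=5: a=5^2·(≡3), b=5^2·(≡4) mod 5; (3|5)=-1, (4|5)=+1; (−1)^{2·2·2}·(-1)^2·(+1)^2 = +1.
v=2: v_2(a)=-10, v_2(b)=-10; units ≡ 1, 7 (mod 8); ε·ε+αω+βω = 0·1+-10·0+-10·0 ≡ 0  ⇒  (a,b)_2 = +1.
v=11: a=11^1·(≡1), b=11^1·(≡4) mod 11; (1|11)=+1, (4|11)=+1; (−1)^{1·1·5}·(+1)^1·(+1)^1 = -1.
v=29: a=29^3·(≡8), b=29^2·(≡23) mod 29; (8|29)=-1, (23|29)=+1; (−1)^{3·2·14}·(-1)^2·(+1)^3 = +1.
v=19: a=19^1·(≡1), b=19^1·(≡12) mod 19; (1|19)=+1, (12|19)=-1; (−1)^{1·1·9}·(+1)^1·(-1)^1 = +1.
v=∞: 224257 > 0 and -209 < 0  ⇒  (a,b)_∞ = +1.
v=37: a=37^3·(≡28), b=37^2·(≡29) mod 37; (28|37)=+1, (29|37)=-1; (−1)^{3·2·18}·(+1)^2·(-1)^3 = -1.
v=13: a=13^4·(≡6), b=13^0·(≡12) mod 13; (6|13)=-1, (12|13)=+1; (−1)^{4·0·6}·(-1)^0·(+1)^4 = +1.
(224257, -209 / ℚ) ramifies at {11, 37}: a division algebra.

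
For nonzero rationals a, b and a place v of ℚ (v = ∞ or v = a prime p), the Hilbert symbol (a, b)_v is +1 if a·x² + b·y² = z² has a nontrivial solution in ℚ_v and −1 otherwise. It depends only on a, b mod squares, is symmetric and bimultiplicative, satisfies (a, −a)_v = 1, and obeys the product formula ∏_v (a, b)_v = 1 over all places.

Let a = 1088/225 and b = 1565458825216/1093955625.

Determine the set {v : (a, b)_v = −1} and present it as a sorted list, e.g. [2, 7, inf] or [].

Mod squares: a ≡ 17, b ≡ 286. Check v ∈ {∞, 2, 3, 5, 7, 11, 13, 17}.
v=3: a=3^-2·(≡2), b=3^-6·(≡1) mod 3; (2|3)=-1, (1|3)=+1; (−1)^{-2·-6·1}·(-1)^-6·(+1)^-2 = +1.
v=7: a=7^0·(≡3), b=7^-4·(≡3) mod 7; (3|7)=-1, (3|7)=-1; (−1)^{0·-4·3}·(-1)^-4·(-1)^0 = +1.
v=11: a=11^0·(≡2), b=11^1·(≡4) mod 11; (2|11)=-1, (4|11)=+1; (−1)^{0·1·5}·(-1)^1·(+1)^0 = -1.
v=13: a=13^0·(≡12), b=13^1·(≡1) mod 13; (12|13)=+1, (1|13)=+1; (−1)^{0·1·6}·(+1)^1·(+1)^0 = +1.
v=17: a=17^1·(≡16), b=17^4·(≡10) mod 17; (16|17)=+1, (10|17)=-1; (−1)^{1·4·8}·(+1)^4·(-1)^1 = -1.
v=2: v_2(a)=6, v_2(b)=17; units ≡ 1, 7 (mod 8); ε·ε+αω+βω = 0·1+6·0+17·0 ≡ 0  ⇒  (a,b)_2 = +1.
v=∞: 17 > 0 and 286 > 0  ⇒  (a,b)_∞ = +1.
v=5: a=5^-2·(≡2), b=5^-4·(≡4) mod 5; (2|5)=-1, (4|5)=+1; (−1)^{-2·-4·2}·(-1)^-4·(+1)^-2 = +1.
|Ram(17, 286)| = 2, even; anisotropic at {11, 17}.

[11, 17]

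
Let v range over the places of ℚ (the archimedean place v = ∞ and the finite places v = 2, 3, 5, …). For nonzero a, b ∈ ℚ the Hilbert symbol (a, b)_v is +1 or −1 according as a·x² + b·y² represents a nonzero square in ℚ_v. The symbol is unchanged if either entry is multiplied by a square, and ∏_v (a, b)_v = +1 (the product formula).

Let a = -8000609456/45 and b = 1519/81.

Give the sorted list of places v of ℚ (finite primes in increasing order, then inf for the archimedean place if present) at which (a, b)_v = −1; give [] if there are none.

(a, b) ≡ (-53095, 31) mod (ℚ^×)²; places V = {2, 3, 5, 7, 31, 37, 41, ∞}.
(a,b)_31: α=2, u≡9; β=1, v≡14 (mod 31); (9|31)=+1, (14|31)=+1; sign (−1)^0·+1^1·+1^2 = +1.
(a,b)_3: α=-2, u≡2; β=-4, v≡1 (mod 3); (2|3)=-1, (1|3)=+1; sign (−1)^0·-1^-4·+1^-2 = +1.
(a,b)_5: α=-1, u≡1; β=0, v≡4 (mod 5); (1|5)=+1, (4|5)=+1; sign (−1)^0·+1^0·+1^-1 = +1.
(a,b)_7: α=3, u≡5; β=2, v≡6 (mod 7); (5|7)=-1, (6|7)=-1; sign (−1)^0·-1^2·-1^3 = -1.
(a,b)_41: α=1, u≡15; β=0, v≡39 (mod 41); (15|41)=-1, (39|41)=+1; sign (−1)^0·-1^0·+1^1 = +1.
(a,b)_∞: sgn(-53095)=−, sgn(31)=+, so +1.
(a,b)_37: α=1, u≡6; β=0, v≡32 (mod 37); (6|37)=-1, (32|37)=-1; sign (−1)^0·-1^0·-1^1 = -1.
(a,b)_2: α=4, β=0; u≡1, v≡7 (mod 8); ε(u)ε(v)=0·1, αω(v)=4·0, βω(u)=0·0; sum ≡ 0  ⇒  +1.
(-53095, 31 / ℚ) ramifies at {7, 37}: a division algebra.

[7, 37]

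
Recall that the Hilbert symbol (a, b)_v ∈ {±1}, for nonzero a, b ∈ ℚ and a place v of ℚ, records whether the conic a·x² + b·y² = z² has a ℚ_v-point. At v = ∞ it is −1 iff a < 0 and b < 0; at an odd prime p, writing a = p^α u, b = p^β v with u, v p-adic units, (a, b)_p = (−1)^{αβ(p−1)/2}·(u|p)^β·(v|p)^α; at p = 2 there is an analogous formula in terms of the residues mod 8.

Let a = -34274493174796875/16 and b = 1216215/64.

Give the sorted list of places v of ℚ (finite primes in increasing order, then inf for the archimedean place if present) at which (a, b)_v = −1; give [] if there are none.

[3, 5, 7, 13]

Mod squares: a ≡ -3003, b ≡ 15015. Check v ∈ {∞, 2, 3, 5, 7, 11, 13}.
v=13: a=13^3·(≡12), b=13^1·(≡6) mod 13; (12|13)=+1, (6|13)=-1; (−1)^{3·1·6}·(+1)^1·(-1)^3 = -1.
v=7: a=7^3·(≡5), b=7^1·(≡5) mod 7; (5|7)=-1, (5|7)=-1; (−1)^{3·1·3}·(-1)^1·(-1)^3 = -1.
v=3: a=3^7·(≡1), b=3^5·(≡1) mod 3; (1|3)=+1, (1|3)=+1; (−1)^{7·5·1}·(+1)^5·(+1)^7 = -1.
v=∞: -3003 < 0 and 15015 > 0  ⇒  (a,b)_∞ = +1.
v=5: a=5^6·(≡3), b=5^1·(≡2) mod 5; (3|5)=-1, (2|5)=-1; (−1)^{6·1·2}·(-1)^1·(-1)^6 = -1.
v=11: a=11^3·(≡10), b=11^1·(≡9) mod 11; (10|11)=-1, (9|11)=+1; (−1)^{3·1·5}·(-1)^1·(+1)^3 = +1.
v=2: v_2(a)=-4, v_2(b)=-6; units ≡ 5, 7 (mod 8); ε·ε+αω+βω = 0·1+-4·0+-6·1 ≡ 0  ⇒  (a,b)_2 = +1.
|Ram(-3003, 15015)| = 4, even; anisotropic at {3, 5, 7, 13}.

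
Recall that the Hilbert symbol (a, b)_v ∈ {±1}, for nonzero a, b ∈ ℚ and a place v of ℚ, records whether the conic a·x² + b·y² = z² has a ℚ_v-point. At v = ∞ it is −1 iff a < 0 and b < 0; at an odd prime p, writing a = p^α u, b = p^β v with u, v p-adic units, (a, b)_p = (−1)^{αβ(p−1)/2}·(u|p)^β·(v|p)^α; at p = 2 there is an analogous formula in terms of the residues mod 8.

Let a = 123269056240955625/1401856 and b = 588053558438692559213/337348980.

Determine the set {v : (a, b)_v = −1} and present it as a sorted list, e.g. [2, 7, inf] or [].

Mod squares: a ≡ 3289, b ≡ 10465. Check v ∈ {∞, 2, 3, 5, 7, 11, 13, 23, 37}.
v=7: a=7^2·(≡3), b=7^5·(≡4) mod 7; (3|7)=-1, (4|7)=+1; (−1)^{2·5·3}·(-1)^5·(+1)^2 = -1.
v=23: a=23^3·(≡21), b=23^5·(≡13) mod 23; (21|23)=-1, (13|23)=+1; (−1)^{3·5·11}·(-1)^5·(+1)^3 = +1.
v=5: a=5^4·(≡4), b=5^-1·(≡3) mod 5; (4|5)=+1, (3|5)=-1; (−1)^{4·-1·2}·(+1)^-1·(-1)^4 = +1.
v=13: a=13^5·(≡8), b=13^5·(≡4) mod 13; (8|13)=-1, (4|13)=+1; (−1)^{5·5·6}·(-1)^5·(+1)^5 = -1.
v=2: v_2(a)=-10, v_2(b)=-2; units ≡ 1, 1 (mod 8); ε·ε+αω+βω = 0·0+-10·0+-2·0 ≡ 0  ⇒  (a,b)_2 = +1.
v=37: a=37^-2·(≡33), b=37^-4·(≡31) mod 37; (33|37)=+1, (31|37)=-1; (−1)^{-2·-4·18}·(+1)^-4·(-1)^-2 = +1.
v=∞: 3289 > 0 and 10465 > 0  ⇒  (a,b)_∞ = +1.
v=3: a=3^4·(≡1), b=3^-2·(≡1) mod 3; (1|3)=+1, (1|3)=+1; (−1)^{4·-2·1}·(+1)^-2·(+1)^4 = +1.
v=11: a=11^1·(≡8), b=11^4·(≡1) mod 11; (8|11)=-1, (1|11)=+1; (−1)^{1·4·5}·(-1)^4·(+1)^1 = +1.
|Ram(3289, 10465)| = 2, even; anisotropic at {7, 13}.

[7, 13]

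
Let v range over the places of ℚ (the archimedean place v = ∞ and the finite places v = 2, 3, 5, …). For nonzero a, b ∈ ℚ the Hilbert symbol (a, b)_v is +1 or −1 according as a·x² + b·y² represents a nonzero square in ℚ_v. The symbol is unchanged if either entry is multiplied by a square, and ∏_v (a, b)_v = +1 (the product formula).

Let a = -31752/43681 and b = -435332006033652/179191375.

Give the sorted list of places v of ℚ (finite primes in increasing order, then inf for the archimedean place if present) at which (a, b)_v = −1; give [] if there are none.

[2, 5, 13, inf]

Mod squares: a ≡ -2, b ≡ -715. Check v ∈ {∞, 2, 3, 5, 7, 11, 13, 19}.
v=13: a=13^0·(≡7), b=13^1·(≡12) mod 13; (7|13)=-1, (12|13)=+1; (−1)^{0·1·6}·(-1)^1·(+1)^0 = -1.
v=19: a=19^-2·(≡5), b=19^-4·(≡7) mod 19; (5|19)=+1, (7|19)=+1; (−1)^{-2·-4·9}·(+1)^-4·(+1)^-2 = +1.
v=5: a=5^0·(≡3), b=5^-3·(≡3) mod 5; (3|5)=-1, (3|5)=-1; (−1)^{0·-3·2}·(-1)^-3·(-1)^0 = -1.
v=2: v_2(a)=3, v_2(b)=2; units ≡ 7, 5 (mod 8); ε·ε+αω+βω = 1·0+3·1+2·0 ≡ 1  ⇒  (a,b)_2 = -1.
v=3: a=3^4·(≡1), b=3^20·(≡2) mod 3; (1|3)=+1, (2|3)=-1; (−1)^{4·20·1}·(+1)^20·(-1)^4 = +1.
v=7: a=7^2·(≡3), b=7^4·(≡6) mod 7; (3|7)=-1, (6|7)=-1; (−1)^{2·4·3}·(-1)^4·(-1)^2 = +1.
v=11: a=11^-2·(≡3), b=11^-1·(≡4) mod 11; (3|11)=+1, (4|11)=+1; (−1)^{-2·-1·5}·(+1)^-1·(+1)^-2 = +1.
v=∞: -2 < 0 and -715 < 0  ⇒  (a,b)_∞ = -1.
(-2, -715 / ℚ) ramifies at {2, 5, 13, ∞}: a division algebra.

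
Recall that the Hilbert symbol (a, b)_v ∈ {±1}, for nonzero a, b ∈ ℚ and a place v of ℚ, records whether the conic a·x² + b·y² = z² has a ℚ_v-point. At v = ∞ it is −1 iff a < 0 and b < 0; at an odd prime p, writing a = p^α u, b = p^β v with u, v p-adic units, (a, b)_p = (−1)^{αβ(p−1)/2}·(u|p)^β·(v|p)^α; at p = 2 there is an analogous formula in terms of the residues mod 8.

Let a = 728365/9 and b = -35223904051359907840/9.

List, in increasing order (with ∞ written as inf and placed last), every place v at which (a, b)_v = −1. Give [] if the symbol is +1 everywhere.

(a, b) ≡ (728365, -38335) mod (ℚ^×)²; places V = {2, 3, 5, 11, 17, 19, 41, ∞}.
(a,b)_11: α=1, u≡8; β=1, v≡10 (mod 11); (8|11)=-1, (10|11)=-1; sign (−1)^1·-1^1·-1^1 = -1.
(a,b)_17: α=1, u≡10; β=1, v≡6 (mod 17); (10|17)=-1, (6|17)=-1; sign (−1)^0·-1^1·-1^1 = +1.
(a,b)_19: α=1, u≡14; β=4, v≡17 (mod 19); (14|19)=-1, (17|19)=+1; sign (−1)^0·-1^4·+1^1 = +1.
(a,b)_41: α=1, u≡15; β=3, v≡18 (mod 41); (15|41)=-1, (18|41)=+1; sign (−1)^0·-1^3·+1^1 = -1.
(a,b)_2: α=0, β=22; u≡5, v≡1 (mod 8); ε(u)ε(v)=0·0, αω(v)=0·0, βω(u)=22·1; sum ≡ 0  ⇒  +1.
(a,b)_3: α=-2, u≡1; β=-2, v≡2 (mod 3); (1|3)=+1, (2|3)=-1; sign (−1)^0·+1^-2·-1^-2 = +1.
(a,b)_∞: sgn(728365)=+, sgn(-38335)=−, so +1.
(a,b)_5: α=1, u≡2; β=1, v≡3 (mod 5); (2|5)=-1, (3|5)=-1; sign (−1)^0·-1^1·-1^1 = +1.
Ram(728365, -38335) = {11, 41}; no ℚ_11-point on the conic.

[11, 41]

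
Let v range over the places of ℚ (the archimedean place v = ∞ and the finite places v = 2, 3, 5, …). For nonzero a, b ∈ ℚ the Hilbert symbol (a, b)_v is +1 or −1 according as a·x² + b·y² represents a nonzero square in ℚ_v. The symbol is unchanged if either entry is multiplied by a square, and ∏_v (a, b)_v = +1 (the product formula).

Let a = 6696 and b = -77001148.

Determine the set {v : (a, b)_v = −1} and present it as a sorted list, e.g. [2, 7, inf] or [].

[3, 19, 29, 31]

Mod squares: a ≡ 186, b ≡ -392863. Check v ∈ {∞, 2, 3, 7, 19, 23, 29, 31}.
v=19: a=19^0·(≡8), b=19^1·(≡8) mod 19; (8|19)=-1, (8|19)=-1; (−1)^{0·1·9}·(-1)^1·(-1)^0 = -1.
v=2: v_2(a)=3, v_2(b)=2; units ≡ 5, 1 (mod 8); ε·ε+αω+βω = 0·0+3·0+2·1 ≡ 0  ⇒  (a,b)_2 = +1.
v=∞: 186 > 0 and -392863 < 0  ⇒  (a,b)_∞ = +1.
v=7: a=7^0·(≡4), b=7^2·(≡6) mod 7; (4|7)=+1, (6|7)=-1; (−1)^{0·2·3}·(+1)^2·(-1)^0 = +1.
v=29: a=29^0·(≡26), b=29^1·(≡28) mod 29; (26|29)=-1, (28|29)=+1; (−1)^{0·1·14}·(-1)^1·(+1)^0 = -1.
v=3: a=3^3·(≡2), b=3^0·(≡2) mod 3; (2|3)=-1, (2|3)=-1; (−1)^{3·0·1}·(-1)^0·(-1)^3 = -1.
v=23: a=23^0·(≡3), b=23^1·(≡4) mod 23; (3|23)=+1, (4|23)=+1; (−1)^{0·1·11}·(+1)^1·(+1)^0 = +1.
v=31: a=31^1·(≡30), b=31^1·(≡29) mod 31; (30|31)=-1, (29|31)=-1; (−1)^{1·1·15}·(-1)^1·(-1)^1 = -1.
|Ram(186, -392863)| = 4, even; anisotropic at {3, 19, 29, 31}.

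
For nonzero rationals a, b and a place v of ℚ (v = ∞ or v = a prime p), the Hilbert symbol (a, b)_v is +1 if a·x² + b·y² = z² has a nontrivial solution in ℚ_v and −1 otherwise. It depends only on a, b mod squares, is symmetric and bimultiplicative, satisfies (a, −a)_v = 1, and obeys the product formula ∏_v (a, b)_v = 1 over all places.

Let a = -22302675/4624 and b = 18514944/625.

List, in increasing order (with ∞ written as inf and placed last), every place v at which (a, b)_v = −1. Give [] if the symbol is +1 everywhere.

Mod squares: a ≡ -99123, b ≡ 41. Check v ∈ {∞, 2, 3, 5, 7, 17, 19, 37, 41, 47}.
v=17: a=17^-2·(≡1), b=17^0·(≡7) mod 17; (1|17)=+1, (7|17)=-1; (−1)^{-2·0·8}·(+1)^0·(-1)^-2 = +1.
v=37: a=37^1·(≡8), b=37^0·(≡1) mod 37; (8|37)=-1, (1|37)=+1; (−1)^{1·0·18}·(-1)^0·(+1)^1 = +1.
v=2: v_2(a)=-4, v_2(b)=10; units ≡ 5, 1 (mod 8); ε·ε+αω+βω = 0·0+-4·0+10·1 ≡ 0  ⇒  (a,b)_2 = +1.
v=5: a=5^2·(≡2), b=5^-4·(≡4) mod 5; (2|5)=-1, (4|5)=+1; (−1)^{2·-4·2}·(-1)^-4·(+1)^2 = +1.
v=41: a=41^0·(≡35), b=41^1·(≡1) mod 41; (35|41)=-1, (1|41)=+1; (−1)^{0·1·20}·(-1)^1·(+1)^0 = -1.
v=3: a=3^3·(≡1), b=3^2·(≡2) mod 3; (1|3)=+1, (2|3)=-1; (−1)^{3·2·1}·(+1)^2·(-1)^3 = -1.
v=19: a=19^1·(≡2), b=19^0·(≡12) mod 19; (2|19)=-1, (12|19)=-1; (−1)^{1·0·9}·(-1)^0·(-1)^1 = -1.
v=∞: -99123 < 0 and 41 > 0  ⇒  (a,b)_∞ = +1.
v=47: a=47^1·(≡28), b=47^0·(≡10) mod 47; (28|47)=+1, (10|47)=-1; (−1)^{1·0·23}·(+1)^0·(-1)^1 = -1.
v=7: a=7^0·(≡1), b=7^2·(≡5) mod 7; (1|7)=+1, (5|7)=-1; (−1)^{0·2·3}·(+1)^2·(-1)^0 = +1.
|Ram(-99123, 41)| = 4, even; anisotropic at {3, 19, 41, 47}.

[3, 19, 41, 47]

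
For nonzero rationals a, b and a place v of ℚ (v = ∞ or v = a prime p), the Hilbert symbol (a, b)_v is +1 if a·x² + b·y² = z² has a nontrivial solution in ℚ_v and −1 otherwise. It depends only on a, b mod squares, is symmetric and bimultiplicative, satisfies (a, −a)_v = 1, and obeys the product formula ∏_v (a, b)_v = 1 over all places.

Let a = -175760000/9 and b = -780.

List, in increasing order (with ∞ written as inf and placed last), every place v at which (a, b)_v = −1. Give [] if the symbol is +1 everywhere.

(a, b) ≡ (-26, -195) mod (ℚ^×)²; places V = {2, 3, 5, 13, ∞}.
(a,b)_3: α=-2, u≡1; β=1, v≡1 (mod 3); (1|3)=+1, (1|3)=+1; sign (−1)^0·+1^1·+1^-2 = +1.
(a,b)_∞: sgn(-26)=−, sgn(-195)=−, so -1.
(a,b)_13: α=3, u≡6; β=1, v≡5 (mod 13); (6|13)=-1, (5|13)=-1; sign (−1)^0·-1^1·-1^3 = +1.
(a,b)_2: α=7, β=2; u≡3, v≡5 (mod 8); ε(u)ε(v)=1·0, αω(v)=7·1, βω(u)=2·1; sum ≡ 1  ⇒  -1.
(a,b)_5: α=4, u≡1; β=1, v≡4 (mod 5); (1|5)=+1, (4|5)=+1; sign (−1)^0·+1^1·+1^4 = +1.
|Ram(-26, -195)| = 2, even; anisotropic at {2, ∞}.

[2, inf]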